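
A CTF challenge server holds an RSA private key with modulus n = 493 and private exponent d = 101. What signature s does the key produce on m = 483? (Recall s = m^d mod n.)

130

m^2 ≡ 483^2 = 233289 ≡ 100
m^4 ≡ 100^2 = 10000 ≡ 140
m^8 ≡ 140^2 = 19600 ≡ 373
m^16 ≡ 373^2 = 139129 ≡ 103
m^32 ≡ 103^2 = 10609 ≡ 256
m^64 ≡ 256^2 = 65536 ≡ 460
101 = 64 + 32 + 4 + 1, so m^101 ≡ 460·256·140·483 ≡ 130 (mod 493)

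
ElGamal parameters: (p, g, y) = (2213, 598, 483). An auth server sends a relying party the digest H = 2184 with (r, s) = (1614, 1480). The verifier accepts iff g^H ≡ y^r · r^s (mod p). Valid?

yes

Left side g^H mod p:
598^2184 mod 2213 = 710
Right side y^r · r^s mod p:
483^1614 mod 2213 = 1492
1614^1480 mod 2213 = 1813
1492·1813 = 2704996 ≡ 710 (mod 2213)
710 ≡ 710 (mod 2213), so the signature is genuine.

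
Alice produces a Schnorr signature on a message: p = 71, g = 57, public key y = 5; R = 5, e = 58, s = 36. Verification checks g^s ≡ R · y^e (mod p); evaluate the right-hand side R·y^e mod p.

57

5^58 mod 71 = 54
R · y^e ≡ 5·54 = 270 ≡ 57 (mod 71)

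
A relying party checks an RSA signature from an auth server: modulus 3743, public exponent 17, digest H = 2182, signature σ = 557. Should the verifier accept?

accept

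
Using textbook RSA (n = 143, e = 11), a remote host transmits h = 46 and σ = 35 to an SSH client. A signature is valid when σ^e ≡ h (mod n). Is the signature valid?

invalid

σ^2 ≡ 35^2 = 1225 ≡ 81
σ^4 ≡ 81^2 = 6561 ≡ 126
σ^8 ≡ 126^2 = 15876 ≡ 3
11 = 8 + 2 + 1, so σ^11 ≡ 3·81·35 ≡ 68 (mod 143)
σ^11 mod 143 = 68, but h = 46.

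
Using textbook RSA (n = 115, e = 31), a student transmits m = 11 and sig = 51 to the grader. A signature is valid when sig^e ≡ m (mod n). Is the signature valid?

valid

Squares mod 115: sig^1≡51, sig^2≡71, sig^4≡96, sig^8≡16, sig^16≡26
31 = 16 + 8 + 4 + 2 + 1, so sig^31 ≡ 26·16·96·71·51 ≡ 11 (mod 115)
11 = m, so the signature checks out.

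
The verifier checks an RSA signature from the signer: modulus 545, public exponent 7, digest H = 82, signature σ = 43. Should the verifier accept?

accept

σ^2 ≡ 43^2 = 1849 ≡ 214
σ^4 ≡ 214^2 = 45796 ≡ 16
7 = 4 + 2 + 1, so σ^7 ≡ 16·214·43 ≡ 82 (mod 545)
σ^7 mod 545 = 82 matches H.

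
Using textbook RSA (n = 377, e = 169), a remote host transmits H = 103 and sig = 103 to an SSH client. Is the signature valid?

Squares mod 377: sig^1≡103, sig^2≡53, sig^4≡170, sig^8≡248, sig^16≡53, sig^32≡170, sig^64≡248, sig^128≡53
169 = 128 + 32 + 8 + 1, so sig^169 ≡ 53·170·248·103 ≡ 103 (mod 377)
sig^169 mod 377 = 103 matches H.

valid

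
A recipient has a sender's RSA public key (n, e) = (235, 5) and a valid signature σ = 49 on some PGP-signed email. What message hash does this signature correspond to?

79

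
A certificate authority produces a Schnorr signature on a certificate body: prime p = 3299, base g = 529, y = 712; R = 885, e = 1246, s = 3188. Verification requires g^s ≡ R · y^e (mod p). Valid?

no

g^s mod p:
529^2 = 279841 ≡ 2725
529^4 ≡ 2725^2 = 7425625 ≡ 2875
529^8 ≡ 2875^2 = 8265625 ≡ 1630
529^16 ≡ 1630^2 = 2656900 ≡ 1205
529^32 ≡ 1205^2 = 1452025 ≡ 465
529^64 ≡ 465^2 = 216225 ≡ 1790
529^128 ≡ 1790^2 = 3204100 ≡ 771
529^256 ≡ 771^2 = 594441 ≡ 621
529^512 ≡ 621^2 = 385641 ≡ 2957
529^1024 ≡ 2957^2 = 8743849 ≡ 1499
529^2048 ≡ 1499^2 = 2247001 ≡ 382
3188 = 2048 + 1024 + 64 + 32 + 16 + 4, so 529^3188 ≡ 382·1499·1790·465·1205·2875 ≡ 3048 (mod 3299)
R · y^e mod p:
712^2 = 506944 ≡ 2197
712^4 ≡ 2197^2 = 4826809 ≡ 372
712^8 ≡ 372^2 = 138384 ≡ 3125
712^16 ≡ 3125^2 = 9765625 ≡ 585
712^32 ≡ 585^2 = 342225 ≡ 2428
712^64 ≡ 2428^2 = 5895184 ≡ 3170
712^128 ≡ 3170^2 = 10048900 ≡ 146
712^256 ≡ 146^2 = 21316 ≡ 1522
712^512 ≡ 1522^2 = 2316484 ≡ 586
712^1024 ≡ 586^2 = 343396 ≡ 300
1246 = 1024 + 128 + 64 + 16 + 8 + 4 + 2, so 712^1246 ≡ 300·146·3170·585·3125·372·2197 ≡ 2244 (mod 3299)
885·2244 = 1985940 ≡ 3241 (mod 3299)
3048 ≠ 3241; the check fails.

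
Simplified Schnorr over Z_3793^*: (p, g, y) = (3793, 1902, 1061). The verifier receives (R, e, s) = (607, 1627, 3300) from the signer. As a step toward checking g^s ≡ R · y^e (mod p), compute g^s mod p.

1902^2 = 3617604 ≡ 2875
1902^4 ≡ 2875^2 = 8265625 ≡ 678
1902^8 ≡ 678^2 = 459684 ≡ 731
1902^16 ≡ 731^2 = 534361 ≡ 3341
1902^32 ≡ 3341^2 = 11162281 ≡ 3275
1902^64 ≡ 3275^2 = 10725625 ≡ 2814
1902^128 ≡ 2814^2 = 7918596 ≡ 2605
1902^256 ≡ 2605^2 = 6786025 ≡ 348
1902^512 ≡ 348^2 = 121104 ≡ 3521
1902^1024 ≡ 3521^2 = 12397441 ≡ 1917
1902^2048 ≡ 1917^2 = 3674889 ≡ 3265
3300 = 2048 + 1024 + 128 + 64 + 32 + 4, so 1902^3300 ≡ 3265·1917·2605·2814·3275·678 ≡ 792 (mod 3793)

792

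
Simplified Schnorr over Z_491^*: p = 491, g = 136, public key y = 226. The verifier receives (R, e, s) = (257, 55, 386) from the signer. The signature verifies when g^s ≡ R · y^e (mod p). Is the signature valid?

g^s mod p:
Squares mod 491: 136^1≡136, 136^2≡329, 136^4≡221, 136^8≡232, 136^16≡305, 136^32≡226, 136^64≡12, 136^128≡144, 136^256≡114
386 = 256 + 128 + 2, so 136^386 ≡ 114·144·329 ≡ 355 (mod 491)
R · y^e mod p:
Squares mod 491: 226^1≡226, 226^2≡12, 226^4≡144, 226^8≡114, 226^16≡230, 226^32≡363
55 = 32 + 16 + 4 + 2 + 1, so 226^55 ≡ 363·230·144·12·226 ≡ 223 (mod 491)
257·223 = 57311 ≡ 355 (mod 491)
355 ≡ 355 (mod 491); signature holds.

valid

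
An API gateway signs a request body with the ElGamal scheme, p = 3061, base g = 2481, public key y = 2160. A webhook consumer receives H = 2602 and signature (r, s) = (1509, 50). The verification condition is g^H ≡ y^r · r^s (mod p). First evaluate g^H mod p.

2481^2 = 6155361 ≡ 2751
2481^4 ≡ 2751^2 = 7568001 ≡ 1209
2481^8 ≡ 1209^2 = 1461681 ≡ 1584
2481^16 ≡ 1584^2 = 2509056 ≡ 2097
2481^32 ≡ 2097^2 = 4397409 ≡ 1813
2481^64 ≡ 1813^2 = 3286969 ≡ 2516
2481^128 ≡ 2516^2 = 6330256 ≡ 108
2481^256 ≡ 108^2 = 11664 ≡ 2481
2481^512 ≡ 2481^2 = 6155361 ≡ 2751
2481^1024 ≡ 2751^2 = 7568001 ≡ 1209
2481^2048 ≡ 1209^2 = 1461681 ≡ 1584
2602 = 2048 + 512 + 32 + 8 + 2, so 2481^2602 ≡ 1584·2751·1813·1584·2751 ≡ 312 (mod 3061)

312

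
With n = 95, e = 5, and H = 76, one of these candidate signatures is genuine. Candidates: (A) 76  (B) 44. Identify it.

Candidate A: 76^2 = 5776 ≡ 76; 76^4 ≡ 76^2 = 5776 ≡ 76; 5 = 4 + 1, so 76^5 ≡ 76·76 ≡ 76 (mod 95)
  → matches H = 76
Candidate B: 44^2 = 1936 ≡ 36; 44^4 ≡ 36^2 = 1296 ≡ 61; 5 = 4 + 1, so 44^5 ≡ 61·44 ≡ 24 (mod 95)

A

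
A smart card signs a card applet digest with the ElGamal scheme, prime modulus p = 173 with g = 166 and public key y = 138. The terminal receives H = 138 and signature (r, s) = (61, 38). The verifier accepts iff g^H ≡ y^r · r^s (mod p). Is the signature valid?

Left side g^H mod p:
166^2 = 27556 ≡ 49
166^4 ≡ 49^2 = 2401 ≡ 152
166^8 ≡ 152^2 = 23104 ≡ 95
166^16 ≡ 95^2 = 9025 ≡ 29
166^32 ≡ 29^2 = 841 ≡ 149
166^64 ≡ 149^2 = 22201 ≡ 57
166^128 ≡ 57^2 = 3249 ≡ 135
138 = 128 + 8 + 2, so 166^138 ≡ 135·95·49 ≡ 89 (mod 173)
Right side y^r · r^s mod p:
138^2 = 19044 ≡ 14
138^4 ≡ 14^2 = 196 ≡ 23
138^8 ≡ 23^2 = 529 ≡ 10
138^16 ≡ 10^2 = 100
138^32 ≡ 100^2 = 10000 ≡ 139
61 = 32 + 16 + 8 + 4 + 1, so 138^61 ≡ 139·100·10·23·138 ≡ 16 (mod 173)
61^2 = 3721 ≡ 88
61^4 ≡ 88^2 = 7744 ≡ 132
61^8 ≡ 132^2 = 17424 ≡ 124
61^16 ≡ 124^2 = 15376 ≡ 152
61^32 ≡ 152^2 = 23104 ≡ 95
38 = 32 + 4 + 2, so 61^38 ≡ 95·132·88 ≡ 126 (mod 173)
16·126 = 2016 ≡ 113 (mod 173)
89 ≠ 113, so verification fails.

invalid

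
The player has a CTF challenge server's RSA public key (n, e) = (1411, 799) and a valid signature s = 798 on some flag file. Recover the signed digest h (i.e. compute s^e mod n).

611

s^2 ≡ 798^2 = 636804 ≡ 443
s^4 ≡ 443^2 = 196249 ≡ 120
s^8 ≡ 120^2 = 14400 ≡ 290
s^16 ≡ 290^2 = 84100 ≡ 851
s^32 ≡ 851^2 = 724201 ≡ 358
s^64 ≡ 358^2 = 128164 ≡ 1174
s^128 ≡ 1174^2 = 1378276 ≡ 1140
s^256 ≡ 1140^2 = 1299600 ≡ 69
s^512 ≡ 69^2 = 4761 ≡ 528
799 = 512 + 256 + 16 + 8 + 4 + 2 + 1, so s^799 ≡ 528·69·851·290·120·443·798 ≡ 611 (mod 1411)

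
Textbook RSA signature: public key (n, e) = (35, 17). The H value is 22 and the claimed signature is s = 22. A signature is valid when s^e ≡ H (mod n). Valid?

yes

s^2 ≡ 22^2 = 484 ≡ 29
s^4 ≡ 29^2 = 841 ≡ 1
s^8 ≡ 1^2 = 1
s^16 ≡ 1^2 = 1
17 = 16 + 1, so s^17 ≡ 1·22 ≡ 22 (mod 35)
Since 22 equals the digest 22, verification succeeds.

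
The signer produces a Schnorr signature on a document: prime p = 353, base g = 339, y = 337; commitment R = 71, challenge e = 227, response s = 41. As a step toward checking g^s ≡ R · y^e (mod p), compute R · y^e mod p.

228

337^2 = 113569 ≡ 256
337^4 ≡ 256^2 = 65536 ≡ 231
337^8 ≡ 231^2 = 53361 ≡ 58
337^16 ≡ 58^2 = 3364 ≡ 187
337^32 ≡ 187^2 = 34969 ≡ 22
337^64 ≡ 22^2 = 484 ≡ 131
337^128 ≡ 131^2 = 17161 ≡ 217
227 = 128 + 64 + 32 + 2 + 1, so 337^227 ≡ 217·131·22·256·337 ≡ 217 (mod 353)
R · y^e ≡ 71·217 = 15407 ≡ 228 (mod 353)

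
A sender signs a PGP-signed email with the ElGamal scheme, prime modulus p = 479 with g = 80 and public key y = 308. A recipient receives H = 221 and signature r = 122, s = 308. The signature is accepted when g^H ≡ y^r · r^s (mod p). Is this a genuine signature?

forged

Left side g^H mod p:
80^221 mod 479 = 225
Right side y^r · r^s mod p:
308^122 mod 479 = 218
122^308 mod 479 = 150
218·150 = 32700 ≡ 128 (mod 479)
225 ≠ 128, so verification fails.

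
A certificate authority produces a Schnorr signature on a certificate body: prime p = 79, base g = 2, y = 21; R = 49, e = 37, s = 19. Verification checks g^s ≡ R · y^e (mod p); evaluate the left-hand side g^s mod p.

44

2^2 = 4
2^4 ≡ 4^2 = 16
2^8 ≡ 16^2 = 256 ≡ 19
2^16 ≡ 19^2 = 361 ≡ 45
19 = 16 + 2 + 1, so 2^19 ≡ 45·4·2 ≡ 44 (mod 79)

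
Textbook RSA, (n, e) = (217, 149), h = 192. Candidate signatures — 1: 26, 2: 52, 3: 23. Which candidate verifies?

1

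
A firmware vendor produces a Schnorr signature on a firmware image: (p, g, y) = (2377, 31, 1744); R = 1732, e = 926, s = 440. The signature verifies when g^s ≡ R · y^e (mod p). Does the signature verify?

does not verify

g^s mod p:
31^2 = 961
31^4 ≡ 961^2 = 923521 ≡ 1245
31^8 ≡ 1245^2 = 1550025 ≡ 221
31^16 ≡ 221^2 = 48841 ≡ 1301
31^32 ≡ 1301^2 = 1692601 ≡ 177
31^64 ≡ 177^2 = 31329 ≡ 428
31^128 ≡ 428^2 = 183184 ≡ 155
31^256 ≡ 155^2 = 24025 ≡ 255
440 = 256 + 128 + 32 + 16 + 8, so 31^440 ≡ 255·155·177·1301·221 ≡ 665 (mod 2377)
R · y^e mod p:
1744^2 = 3041536 ≡ 1353
1744^4 ≡ 1353^2 = 1830609 ≡ 319
1744^8 ≡ 319^2 = 101761 ≡ 1927
1744^16 ≡ 1927^2 = 3713329 ≡ 455
1744^32 ≡ 455^2 = 207025 ≡ 226
1744^64 ≡ 226^2 = 51076 ≡ 1159
1744^128 ≡ 1159^2 = 1343281 ≡ 276
1744^256 ≡ 276^2 = 76176 ≡ 112
1744^512 ≡ 112^2 = 12544 ≡ 659
926 = 512 + 256 + 128 + 16 + 8 + 4 + 2, so 1744^926 ≡ 659·112·276·455·1927·319·1353 ≡ 1636 (mod 2377)
1732·1636 = 2833552 ≡ 168 (mod 2377)
665 ≠ 168; the check fails.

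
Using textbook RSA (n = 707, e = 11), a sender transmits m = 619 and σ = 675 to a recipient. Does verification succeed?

σ^11 mod 707 = 537
σ^11 mod 707 = 537, but m = 619.

fails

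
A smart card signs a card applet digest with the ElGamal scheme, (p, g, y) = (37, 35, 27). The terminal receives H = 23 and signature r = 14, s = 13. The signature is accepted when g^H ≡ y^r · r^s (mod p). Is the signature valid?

invalid

Left side g^H mod p:
35^2 = 1225 ≡ 4
35^4 ≡ 4^2 = 16
35^8 ≡ 16^2 = 256 ≡ 34
35^16 ≡ 34^2 = 1156 ≡ 9
23 = 16 + 4 + 2 + 1, so 35^23 ≡ 9·16·4·35 ≡ 32 (mod 37)
Right side y^r · r^s mod p:
27^2 = 729 ≡ 26
27^4 ≡ 26^2 = 676 ≡ 10
27^8 ≡ 10^2 = 100 ≡ 26
14 = 8 + 4 + 2, so 27^14 ≡ 26·10·26 ≡ 26 (mod 37)
14^2 = 196 ≡ 11
14^4 ≡ 11^2 = 121 ≡ 10
14^8 ≡ 10^2 = 100 ≡ 26
13 = 8 + 4 + 1, so 14^13 ≡ 26·10·14 ≡ 14 (mod 37)
26·14 = 364 ≡ 31 (mod 37)
32 ≠ 31, so verification fails.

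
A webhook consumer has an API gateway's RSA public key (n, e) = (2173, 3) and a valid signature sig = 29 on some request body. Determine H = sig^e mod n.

486

sig^2 ≡ 29^2 = 841
3 = 2 + 1, so sig^3 ≡ 841·29 ≡ 486 (mod 2173)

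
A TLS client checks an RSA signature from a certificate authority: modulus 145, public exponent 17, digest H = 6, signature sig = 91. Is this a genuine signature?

genuine

sig^2 ≡ 91^2 = 8281 ≡ 16
sig^4 ≡ 16^2 = 256 ≡ 111
sig^8 ≡ 111^2 = 12321 ≡ 141
sig^16 ≡ 141^2 = 19881 ≡ 16
17 = 16 + 1, so sig^17 ≡ 16·91 ≡ 6 (mod 145)
Since 6 equals the digest 6, verification succeeds.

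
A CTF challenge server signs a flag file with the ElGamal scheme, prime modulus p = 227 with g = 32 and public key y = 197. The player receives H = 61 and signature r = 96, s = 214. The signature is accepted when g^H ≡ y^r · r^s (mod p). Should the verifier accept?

Left side g^H mod p:
Squares mod 227: 32^1≡32, 32^2≡116, 32^4≡63, 32^8≡110, 32^16≡69, 32^32≡221
61 = 32 + 16 + 8 + 4 + 1, so 32^61 ≡ 221·69·110·63·32 ≡ 148 (mod 227)
Right side y^r · r^s mod p:
Squares mod 227: 197^1≡197, 197^2≡219, 197^4≡64, 197^8≡10, 197^16≡100, 197^32≡12, 197^64≡144
96 = 64 + 32, so 197^96 ≡ 144·12 ≡ 139 (mod 227)
Squares mod 227: 96^1≡96, 96^2≡136, 96^4≡109, 96^8≡77, 96^16≡27, 96^32≡48, 96^64≡34, 96^128≡21
214 = 128 + 64 + 16 + 4 + 2, so 96^214 ≡ 21·34·27·109·136 ≡ 189 (mod 227)
139·189 = 26271 ≡ 166 (mod 227)
148 ≠ 166, so verification fails.

reject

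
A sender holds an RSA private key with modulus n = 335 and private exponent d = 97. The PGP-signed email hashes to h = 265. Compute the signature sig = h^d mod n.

15

h^97 mod 335 = 15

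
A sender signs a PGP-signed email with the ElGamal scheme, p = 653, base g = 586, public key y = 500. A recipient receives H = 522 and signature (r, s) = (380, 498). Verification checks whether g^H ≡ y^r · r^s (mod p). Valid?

yes

Left side g^H mod p:
586^2 = 343396 ≡ 571
586^4 ≡ 571^2 = 326041 ≡ 194
586^8 ≡ 194^2 = 37636 ≡ 415
586^16 ≡ 415^2 = 172225 ≡ 486
586^32 ≡ 486^2 = 236196 ≡ 463
586^64 ≡ 463^2 = 214369 ≡ 185
586^128 ≡ 185^2 = 34225 ≡ 269
586^256 ≡ 269^2 = 72361 ≡ 531
586^512 ≡ 531^2 = 281961 ≡ 518
522 = 512 + 8 + 2, so 586^522 ≡ 518·415·571 ≡ 195 (mod 653)
Right side y^r · r^s mod p:
500^2 = 250000 ≡ 554
500^4 ≡ 554^2 = 306916 ≡ 6
500^8 ≡ 6^2 = 36
500^16 ≡ 36^2 = 1296 ≡ 643
500^32 ≡ 643^2 = 413449 ≡ 100
500^64 ≡ 100^2 = 10000 ≡ 205
500^128 ≡ 205^2 = 42025 ≡ 233
500^256 ≡ 233^2 = 54289 ≡ 90
380 = 256 + 64 + 32 + 16 + 8 + 4, so 500^380 ≡ 90·205·100·643·36·6 ≡ 230 (mod 653)
380^2 = 144400 ≡ 87
380^4 ≡ 87^2 = 7569 ≡ 386
380^8 ≡ 386^2 = 148996 ≡ 112
380^16 ≡ 112^2 = 12544 ≡ 137
380^32 ≡ 137^2 = 18769 ≡ 485
380^64 ≡ 485^2 = 235225 ≡ 145
380^128 ≡ 145^2 = 21025 ≡ 129
380^256 ≡ 129^2 = 16641 ≡ 316
498 = 256 + 128 + 64 + 32 + 16 + 2, so 380^498 ≡ 316·129·145·485·137·87 ≡ 157 (mod 653)
230·157 = 36110 ≡ 195 (mod 653)
195 ≡ 195 (mod 653), so the signature is genuine.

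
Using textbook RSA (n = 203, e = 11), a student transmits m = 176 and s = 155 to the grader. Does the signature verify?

s^2 ≡ 155^2 = 24025 ≡ 71
s^4 ≡ 71^2 = 5041 ≡ 169
s^8 ≡ 169^2 = 28561 ≡ 141
11 = 8 + 2 + 1, so s^11 ≡ 141·71·155 ≡ 176 (mod 203)
Since 176 equals the digest 176, verification succeeds.

verifies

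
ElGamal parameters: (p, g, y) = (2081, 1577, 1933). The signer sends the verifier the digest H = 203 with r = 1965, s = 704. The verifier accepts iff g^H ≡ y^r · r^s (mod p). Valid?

yes

Left side g^H mod p:
1577^2 = 2486929 ≡ 134
1577^4 ≡ 134^2 = 17956 ≡ 1308
1577^8 ≡ 1308^2 = 1710864 ≡ 282
1577^16 ≡ 282^2 = 79524 ≡ 446
1577^32 ≡ 446^2 = 198916 ≡ 1221
1577^64 ≡ 1221^2 = 1490841 ≡ 845
1577^128 ≡ 845^2 = 714025 ≡ 242
203 = 128 + 64 + 8 + 2 + 1, so 1577^203 ≡ 242·845·282·134·1577 ≡ 918 (mod 2081)
Right side y^r · r^s mod p:
1933^2 = 3736489 ≡ 1094
1933^4 ≡ 1094^2 = 1196836 ≡ 261
1933^8 ≡ 261^2 = 68121 ≡ 1529
1933^16 ≡ 1529^2 = 2337841 ≡ 878
1933^32 ≡ 878^2 = 770884 ≡ 914
1933^64 ≡ 914^2 = 835396 ≡ 915
1933^128 ≡ 915^2 = 837225 ≡ 663
1933^256 ≡ 663^2 = 439569 ≡ 478
1933^512 ≡ 478^2 = 228484 ≡ 1655
1933^1024 ≡ 1655^2 = 2739025 ≡ 429
1965 = 1024 + 512 + 256 + 128 + 32 + 8 + 4 + 1, so 1933^1965 ≡ 429·1655·478·663·914·1529·261·1933 ≡ 1831 (mod 2081)
1965^2 = 3861225 ≡ 970
1965^4 ≡ 970^2 = 940900 ≡ 288
1965^8 ≡ 288^2 = 82944 ≡ 1785
1965^16 ≡ 1785^2 = 3186225 ≡ 214
1965^32 ≡ 214^2 = 45796 ≡ 14
1965^64 ≡ 14^2 = 196
1965^128 ≡ 196^2 = 38416 ≡ 958
1965^256 ≡ 958^2 = 917764 ≡ 43
1965^512 ≡ 43^2 = 1849
704 = 512 + 128 + 64, so 1965^704 ≡ 1849·958·196 ≡ 1478 (mod 2081)
1831·1478 = 2706218 ≡ 918 (mod 2081)
918 ≡ 918 (mod 2081), so the signature is genuine.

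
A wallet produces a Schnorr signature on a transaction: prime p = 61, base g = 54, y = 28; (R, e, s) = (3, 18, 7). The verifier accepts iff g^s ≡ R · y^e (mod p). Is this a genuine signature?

forged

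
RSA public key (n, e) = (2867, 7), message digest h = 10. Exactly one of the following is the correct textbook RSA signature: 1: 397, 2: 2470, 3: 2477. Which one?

2

Candidate 1: Squares mod 2867: 397^1≡397, 397^2≡2791, 397^4≡42; 7 = 4 + 2 + 1, so 397^7 ≡ 42·2791·397 ≡ 2857 (mod 2867)
Candidate 2: Squares mod 2867: 2470^1≡2470, 2470^2≡2791, 2470^4≡42; 7 = 4 + 2 + 1, so 2470^7 ≡ 42·2791·2470 ≡ 10 (mod 2867)
  → matches h = 10
Candidate 3: Squares mod 2867: 2477^1≡2477, 2477^2≡149, 2477^4≡2132; 7 = 4 + 2 + 1, so 2477^7 ≡ 2132·149·2477 ≡ 1151 (mod 2867)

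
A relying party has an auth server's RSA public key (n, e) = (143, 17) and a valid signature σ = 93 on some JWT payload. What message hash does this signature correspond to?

σ^2 ≡ 93^2 = 8649 ≡ 69
σ^4 ≡ 69^2 = 4761 ≡ 42
σ^8 ≡ 42^2 = 1764 ≡ 48
σ^16 ≡ 48^2 = 2304 ≡ 16
17 = 16 + 1, so σ^17 ≡ 16·93 ≡ 58 (mod 143)

58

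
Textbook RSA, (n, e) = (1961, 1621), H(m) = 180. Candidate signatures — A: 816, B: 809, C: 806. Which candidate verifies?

B

Candidate A: Squares mod 1961: 816^1≡816, 816^2≡1077, 816^4≡978, 816^8≡1477, 816^16≡897, 816^32≡599, 816^64≡1899, 816^128≡1883, 816^256≡201, 816^512≡1181, 816^1024≡490; 1621 = 1024 + 512 + 64 + 16 + 4 + 1, so 816^1621 ≡ 490·1181·1899·897·978·816 ≡ 224 (mod 1961)
Candidate B: Squares mod 1961: 809^1≡809, 809^2≡1468, 809^4≡1846, 809^8≡1459, 809^16≡996, 809^32≡1711, 809^64≡1709, 809^128≡752, 809^256≡736, 809^512≡460, 809^1024≡1773; 1621 = 1024 + 512 + 64 + 16 + 4 + 1, so 809^1621 ≡ 1773·460·1709·996·1846·809 ≡ 180 (mod 1961)
  → matches H(m) = 180
Candidate C: Squares mod 1961: 806^1≡806, 806^2≡545, 806^4≡914, 806^8≡10, 806^16≡100, 806^32≡195, 806^64≡766, 806^128≡417, 806^256≡1321, 806^512≡1712, 806^1024≡1210; 1621 = 1024 + 512 + 64 + 16 + 4 + 1, so 806^1621 ≡ 1210·1712·766·100·914·806 ≡ 1435 (mod 1961)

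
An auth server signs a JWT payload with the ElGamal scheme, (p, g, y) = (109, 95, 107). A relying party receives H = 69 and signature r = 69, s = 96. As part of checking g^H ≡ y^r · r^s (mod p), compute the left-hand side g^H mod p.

95^2 = 9025 ≡ 87
95^4 ≡ 87^2 = 7569 ≡ 48
95^8 ≡ 48^2 = 2304 ≡ 15
95^16 ≡ 15^2 = 225 ≡ 7
95^32 ≡ 7^2 = 49
95^64 ≡ 49^2 = 2401 ≡ 3
69 = 64 + 4 + 1, so 95^69 ≡ 3·48·95 ≡ 55 (mod 109)

55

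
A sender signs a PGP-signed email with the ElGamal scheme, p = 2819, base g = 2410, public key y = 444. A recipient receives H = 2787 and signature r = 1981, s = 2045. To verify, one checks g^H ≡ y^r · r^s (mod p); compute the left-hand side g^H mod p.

2410^2787 mod 2819 = 5

5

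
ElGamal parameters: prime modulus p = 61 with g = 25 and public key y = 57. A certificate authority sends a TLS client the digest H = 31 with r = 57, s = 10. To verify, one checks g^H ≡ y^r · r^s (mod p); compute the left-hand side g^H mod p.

25

Squares mod 61: 25^1≡25, 25^2≡15, 25^4≡42, 25^8≡56, 25^16≡25
31 = 16 + 8 + 4 + 2 + 1, so 25^31 ≡ 25·56·42·15·25 ≡ 25 (mod 61)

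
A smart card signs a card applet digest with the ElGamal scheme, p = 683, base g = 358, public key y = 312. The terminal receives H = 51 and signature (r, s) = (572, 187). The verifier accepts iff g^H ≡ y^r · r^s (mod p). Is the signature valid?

Left side g^H mod p:
358^2 = 128164 ≡ 443
358^4 ≡ 443^2 = 196249 ≡ 228
358^8 ≡ 228^2 = 51984 ≡ 76
358^16 ≡ 76^2 = 5776 ≡ 312
358^32 ≡ 312^2 = 97344 ≡ 358
51 = 32 + 16 + 2 + 1, so 358^51 ≡ 358·312·443·358 ≡ 104 (mod 683)
Right side y^r · r^s mod p:
312^2 = 97344 ≡ 358
312^4 ≡ 358^2 = 128164 ≡ 443
312^8 ≡ 443^2 = 196249 ≡ 228
312^16 ≡ 228^2 = 51984 ≡ 76
312^32 ≡ 76^2 = 5776 ≡ 312
312^64 ≡ 312^2 = 97344 ≡ 358
312^128 ≡ 358^2 = 128164 ≡ 443
312^256 ≡ 443^2 = 196249 ≡ 228
312^512 ≡ 228^2 = 51984 ≡ 76
572 = 512 + 32 + 16 + 8 + 4, so 312^572 ≡ 76·312·76·228·443 ≡ 46 (mod 683)
572^2 = 327184 ≡ 27
572^4 ≡ 27^2 = 729 ≡ 46
572^8 ≡ 46^2 = 2116 ≡ 67
572^16 ≡ 67^2 = 4489 ≡ 391
572^32 ≡ 391^2 = 152881 ≡ 572
572^64 ≡ 572^2 = 327184 ≡ 27
572^128 ≡ 27^2 = 729 ≡ 46
187 = 128 + 32 + 16 + 8 + 2 + 1, so 572^187 ≡ 46·572·391·67·27·572 ≡ 572 (mod 683)
46·572 = 26312 ≡ 358 (mod 683)
104 ≠ 358, so verification fails.

invalid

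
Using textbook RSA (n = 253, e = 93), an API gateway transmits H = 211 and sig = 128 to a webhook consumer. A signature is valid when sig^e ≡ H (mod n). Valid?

sig^2 ≡ 128^2 = 16384 ≡ 192
sig^4 ≡ 192^2 = 36864 ≡ 179
sig^8 ≡ 179^2 = 32041 ≡ 163
sig^16 ≡ 163^2 = 26569 ≡ 4
sig^32 ≡ 4^2 = 16
sig^64 ≡ 16^2 = 256 ≡ 3
93 = 64 + 16 + 8 + 4 + 1, so sig^93 ≡ 3·4·163·179·128 ≡ 211 (mod 253)
Since 211 equals the digest 211, verification succeeds.

yes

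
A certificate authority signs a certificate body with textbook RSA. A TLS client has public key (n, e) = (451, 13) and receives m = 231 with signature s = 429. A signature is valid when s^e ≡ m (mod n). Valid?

Squares mod 451: s^1≡429, s^2≡33, s^4≡187, s^8≡242
13 = 8 + 4 + 1, so s^13 ≡ 242·187·429 ≡ 220 (mod 451)
s^13 mod 451 = 220, but m = 231.

no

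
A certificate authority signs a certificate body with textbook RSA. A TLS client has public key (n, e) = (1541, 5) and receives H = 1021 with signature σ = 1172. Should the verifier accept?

reject

σ^2 ≡ 1172^2 = 1373584 ≡ 553
σ^4 ≡ 553^2 = 305809 ≡ 691
5 = 4 + 1, so σ^5 ≡ 691·1172 ≡ 827 (mod 1541)
827 ≠ 1021, so verification fails.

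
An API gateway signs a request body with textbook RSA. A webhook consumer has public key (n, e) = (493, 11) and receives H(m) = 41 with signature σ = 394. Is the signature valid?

valid

σ^2 ≡ 394^2 = 155236 ≡ 434
σ^4 ≡ 434^2 = 188356 ≡ 30
σ^8 ≡ 30^2 = 900 ≡ 407
11 = 8 + 2 + 1, so σ^11 ≡ 407·434·394 ≡ 41 (mod 493)
σ^11 mod 493 = 41 matches H(m).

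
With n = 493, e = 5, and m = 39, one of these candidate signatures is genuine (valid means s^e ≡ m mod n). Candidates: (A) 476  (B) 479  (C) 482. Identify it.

Candidate A: Squares mod 493: 476^1≡476, 476^2≡289, 476^4≡204; 5 = 4 + 1, so 476^5 ≡ 204·476 ≡ 476 (mod 493)
Candidate B: Squares mod 493: 479^1≡479, 479^2≡196, 479^4≡455; 5 = 4 + 1, so 479^5 ≡ 455·479 ≡ 39 (mod 493)
  → matches m = 39
Candidate C: Squares mod 493: 482^1≡482, 482^2≡121, 482^4≡344; 5 = 4 + 1, so 482^5 ≡ 344·482 ≡ 160 (mod 493)

B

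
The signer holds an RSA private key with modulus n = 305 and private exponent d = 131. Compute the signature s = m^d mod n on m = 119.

119

Squares mod 305: m^1≡119, m^2≡131, m^4≡81, m^8≡156, m^16≡241, m^32≡131, m^64≡81, m^128≡156
131 = 128 + 2 + 1, so m^131 ≡ 156·131·119 ≡ 119 (mod 305)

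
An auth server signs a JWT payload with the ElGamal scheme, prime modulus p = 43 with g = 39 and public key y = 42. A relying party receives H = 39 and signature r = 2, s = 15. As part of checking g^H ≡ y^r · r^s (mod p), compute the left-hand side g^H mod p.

39^2 = 1521 ≡ 16
39^4 ≡ 16^2 = 256 ≡ 41
39^8 ≡ 41^2 = 1681 ≡ 4
39^16 ≡ 4^2 = 16
39^32 ≡ 16^2 = 256 ≡ 41
39 = 32 + 4 + 2 + 1, so 39^39 ≡ 41·41·16·39 ≡ 2 (mod 43)

2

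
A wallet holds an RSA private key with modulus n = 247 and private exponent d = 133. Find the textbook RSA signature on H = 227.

227

H^2 ≡ 227^2 = 51529 ≡ 153
H^4 ≡ 153^2 = 23409 ≡ 191
H^8 ≡ 191^2 = 36481 ≡ 172
H^16 ≡ 172^2 = 29584 ≡ 191
H^32 ≡ 191^2 = 36481 ≡ 172
H^64 ≡ 172^2 = 29584 ≡ 191
H^128 ≡ 191^2 = 36481 ≡ 172
133 = 128 + 4 + 1, so H^133 ≡ 172·191·227 ≡ 227 (mod 247)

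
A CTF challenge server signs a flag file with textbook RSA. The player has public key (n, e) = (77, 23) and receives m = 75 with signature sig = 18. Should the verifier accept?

reject

sig^2 ≡ 18^2 = 324 ≡ 16
sig^4 ≡ 16^2 = 256 ≡ 25
sig^8 ≡ 25^2 = 625 ≡ 9
sig^16 ≡ 9^2 = 81 ≡ 4
23 = 16 + 4 + 2 + 1, so sig^23 ≡ 4·25·16·18 ≡ 2 (mod 77)
sig^23 mod 77 = 2, but m = 75.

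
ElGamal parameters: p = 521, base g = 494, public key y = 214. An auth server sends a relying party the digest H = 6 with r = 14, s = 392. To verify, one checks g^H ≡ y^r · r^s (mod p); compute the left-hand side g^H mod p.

494^2 = 244036 ≡ 208
494^4 ≡ 208^2 = 43264 ≡ 21
6 = 4 + 2, so 494^6 ≡ 21·208 ≡ 200 (mod 521)

200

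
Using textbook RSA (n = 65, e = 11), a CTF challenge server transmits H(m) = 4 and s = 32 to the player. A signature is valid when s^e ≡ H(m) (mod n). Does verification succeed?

s^11 mod 65 = 63
63 ≠ 4, so verification fails.

fails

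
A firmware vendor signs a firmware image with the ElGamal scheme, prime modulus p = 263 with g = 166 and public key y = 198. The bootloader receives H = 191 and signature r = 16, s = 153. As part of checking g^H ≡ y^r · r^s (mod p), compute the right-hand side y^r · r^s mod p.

244

198^2 = 39204 ≡ 17
198^4 ≡ 17^2 = 289 ≡ 26
198^8 ≡ 26^2 = 676 ≡ 150
198^16 ≡ 150^2 = 22500 ≡ 145
16^2 = 256
16^4 ≡ 256^2 = 65536 ≡ 49
16^8 ≡ 49^2 = 2401 ≡ 34
16^16 ≡ 34^2 = 1156 ≡ 104
16^32 ≡ 104^2 = 10816 ≡ 33
16^64 ≡ 33^2 = 1089 ≡ 37
16^128 ≡ 37^2 = 1369 ≡ 54
153 = 128 + 16 + 8 + 1, so 16^153 ≡ 54·104·34·16 ≡ 96 (mod 263)
y^r · r^s ≡ 145·96 = 13920 ≡ 244 (mod 263)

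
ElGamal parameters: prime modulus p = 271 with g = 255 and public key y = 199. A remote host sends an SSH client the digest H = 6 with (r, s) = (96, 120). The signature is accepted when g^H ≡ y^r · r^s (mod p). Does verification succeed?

Left side g^H mod p:
Squares mod 271: 255^1≡255, 255^2≡256, 255^4≡225
6 = 4 + 2, so 255^6 ≡ 225·256 ≡ 148 (mod 271)
Right side y^r · r^s mod p:
Squares mod 271: 199^1≡199, 199^2≡35, 199^4≡141, 199^8≡98, 199^16≡119, 199^32≡69, 199^64≡154
96 = 64 + 32, so 199^96 ≡ 154·69 ≡ 57 (mod 271)
Squares mod 271: 96^1≡96, 96^2≡2, 96^4≡4, 96^8≡16, 96^16≡256, 96^32≡225, 96^64≡219
120 = 64 + 32 + 16 + 8, so 96^120 ≡ 219·225·256·16 ≡ 169 (mod 271)
57·169 = 9633 ≡ 148 (mod 271)
148 ≡ 148 (mod 271), so the signature is genuine.

passes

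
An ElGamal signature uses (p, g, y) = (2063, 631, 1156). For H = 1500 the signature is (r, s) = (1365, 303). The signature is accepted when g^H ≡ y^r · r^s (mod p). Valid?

Left side g^H mod p:
Squares mod 2063: 631^1≡631, 631^2≡2, 631^4≡4, 631^8≡16, 631^16≡256, 631^32≡1583, 631^64≡1407, 631^128≡1232, 631^256≡1519, 631^512≡927, 631^1024≡1121
1500 = 1024 + 256 + 128 + 64 + 16 + 8 + 4, so 631^1500 ≡ 1121·1519·1232·1407·256·16·4 ≡ 371 (mod 2063)
Right side y^r · r^s mod p:
Squares mod 2063: 1156^1≡1156, 1156^2≡1575, 1156^4≡899, 1156^8≡1568, 1156^16≡1591, 1156^32≡2043, 1156^64≡400, 1156^128≡1149, 1156^256≡1944, 1156^512≡1783, 1156^1024≡6
1365 = 1024 + 256 + 64 + 16 + 4 + 1, so 1156^1365 ≡ 6·1944·400·1591·899·1156 ≡ 970 (mod 2063)
Squares mod 2063: 1365^1≡1365, 1365^2≡336, 1365^4≡1494, 1365^8≡1933, 1365^16≡396, 1365^32≡28, 1365^64≡784, 1365^128≡1945, 1365^256≡1546
303 = 256 + 32 + 8 + 4 + 2 + 1, so 1365^303 ≡ 1546·28·1933·1494·336·1365 ≡ 942 (mod 2063)
970·942 = 913740 ≡ 1894 (mod 2063)
371 ≠ 1894, so verification fails.

no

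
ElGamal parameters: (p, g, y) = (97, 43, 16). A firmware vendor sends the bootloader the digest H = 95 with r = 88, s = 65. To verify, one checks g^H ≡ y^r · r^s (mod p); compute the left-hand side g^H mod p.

43^2 = 1849 ≡ 6
43^4 ≡ 6^2 = 36
43^8 ≡ 36^2 = 1296 ≡ 35
43^16 ≡ 35^2 = 1225 ≡ 61
43^32 ≡ 61^2 = 3721 ≡ 35
43^64 ≡ 35^2 = 1225 ≡ 61
95 = 64 + 16 + 8 + 4 + 2 + 1, so 43^95 ≡ 61·61·35·36·6·43 ≡ 88 (mod 97)

88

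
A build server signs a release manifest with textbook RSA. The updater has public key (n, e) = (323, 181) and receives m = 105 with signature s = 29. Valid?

yes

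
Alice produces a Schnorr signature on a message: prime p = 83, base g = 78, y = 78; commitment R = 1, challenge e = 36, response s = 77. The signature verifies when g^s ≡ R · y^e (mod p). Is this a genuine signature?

genuine

g^s mod p:
78^2 = 6084 ≡ 25
78^4 ≡ 25^2 = 625 ≡ 44
78^8 ≡ 44^2 = 1936 ≡ 27
78^16 ≡ 27^2 = 729 ≡ 65
78^32 ≡ 65^2 = 4225 ≡ 75
78^64 ≡ 75^2 = 5625 ≡ 64
77 = 64 + 8 + 4 + 1, so 78^77 ≡ 64·27·44·78 ≡ 63 (mod 83)
R · y^e mod p:
78^2 = 6084 ≡ 25
78^4 ≡ 25^2 = 625 ≡ 44
78^8 ≡ 44^2 = 1936 ≡ 27
78^16 ≡ 27^2 = 729 ≡ 65
78^32 ≡ 65^2 = 4225 ≡ 75
36 = 32 + 4, so 78^36 ≡ 75·44 ≡ 63 (mod 83)
1·63 = 63 ≡ 63 (mod 83)
63 ≡ 63 (mod 83); signature holds.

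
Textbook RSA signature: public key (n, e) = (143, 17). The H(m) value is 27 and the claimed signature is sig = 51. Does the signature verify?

does not verify

Squares mod 143: sig^1≡51, sig^2≡27, sig^4≡14, sig^8≡53, sig^16≡92
17 = 16 + 1, so sig^17 ≡ 92·51 ≡ 116 (mod 143)
116 ≠ 27, so verification fails.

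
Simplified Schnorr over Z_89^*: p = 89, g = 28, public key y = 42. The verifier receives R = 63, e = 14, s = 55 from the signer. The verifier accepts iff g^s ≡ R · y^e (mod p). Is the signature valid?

g^s mod p:
28^2 = 784 ≡ 72
28^4 ≡ 72^2 = 5184 ≡ 22
28^8 ≡ 22^2 = 484 ≡ 39
28^16 ≡ 39^2 = 1521 ≡ 8
28^32 ≡ 8^2 = 64
55 = 32 + 16 + 4 + 2 + 1, so 28^55 ≡ 64·8·22·72·28 ≡ 52 (mod 89)
R · y^e mod p:
42^2 = 1764 ≡ 73
42^4 ≡ 73^2 = 5329 ≡ 78
42^8 ≡ 78^2 = 6084 ≡ 32
14 = 8 + 4 + 2, so 42^14 ≡ 32·78·73 ≡ 25 (mod 89)
63·25 = 1575 ≡ 62 (mod 89)
52 ≠ 62; the check fails.

invalid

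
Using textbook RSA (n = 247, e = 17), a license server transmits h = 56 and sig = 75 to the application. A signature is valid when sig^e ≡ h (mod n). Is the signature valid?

sig^2 ≡ 75^2 = 5625 ≡ 191
sig^4 ≡ 191^2 = 36481 ≡ 172
sig^8 ≡ 172^2 = 29584 ≡ 191
sig^16 ≡ 191^2 = 36481 ≡ 172
17 = 16 + 1, so sig^17 ≡ 172·75 ≡ 56 (mod 247)
Since 56 equals the digest 56, verification succeeds.

valid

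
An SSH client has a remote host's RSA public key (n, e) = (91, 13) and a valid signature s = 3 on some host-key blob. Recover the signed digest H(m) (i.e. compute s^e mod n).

3

s^13 mod 91 = 3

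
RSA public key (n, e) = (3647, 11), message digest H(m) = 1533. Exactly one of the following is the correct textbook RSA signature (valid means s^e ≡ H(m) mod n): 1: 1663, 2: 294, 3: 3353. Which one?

Candidate 1: Squares mod 3647: 1663^1≡1663, 1663^2≡1143, 1663^4≡823, 1663^8≡2634; 11 = 8 + 2 + 1, so 1663^11 ≡ 2634·1143·1663 ≡ 1661 (mod 3647)
Candidate 2: Squares mod 3647: 294^1≡294, 294^2≡2555, 294^4≡3542, 294^8≡84; 11 = 8 + 2 + 1, so 294^11 ≡ 84·2555·294 ≡ 1533 (mod 3647)
  → matches H(m) = 1533
Candidate 3: Squares mod 3647: 3353^1≡3353, 3353^2≡2555, 3353^4≡3542, 3353^8≡84; 11 = 8 + 2 + 1, so 3353^11 ≡ 84·2555·3353 ≡ 2114 (mod 3647)

2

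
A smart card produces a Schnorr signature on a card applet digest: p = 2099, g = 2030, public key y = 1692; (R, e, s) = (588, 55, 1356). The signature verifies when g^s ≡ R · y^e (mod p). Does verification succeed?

passes

g^s mod p:
2030^2 = 4120900 ≡ 563
2030^4 ≡ 563^2 = 316969 ≡ 20
2030^8 ≡ 20^2 = 400
2030^16 ≡ 400^2 = 160000 ≡ 476
2030^32 ≡ 476^2 = 226576 ≡ 1983
2030^64 ≡ 1983^2 = 3932289 ≡ 862
2030^128 ≡ 862^2 = 743044 ≡ 2097
2030^256 ≡ 2097^2 = 4397409 ≡ 4
2030^512 ≡ 4^2 = 16
2030^1024 ≡ 16^2 = 256
1356 = 1024 + 256 + 64 + 8 + 4, so 2030^1356 ≡ 256·4·862·400·20 ≡ 2022 (mod 2099)
R · y^e mod p:
1692^2 = 2862864 ≡ 1927
1692^4 ≡ 1927^2 = 3713329 ≡ 198
1692^8 ≡ 198^2 = 39204 ≡ 1422
1692^16 ≡ 1422^2 = 2022084 ≡ 747
1692^32 ≡ 747^2 = 558009 ≡ 1774
55 = 32 + 16 + 4 + 2 + 1, so 1692^55 ≡ 1774·747·198·1927·1692 ≡ 1824 (mod 2099)
588·1824 = 1072512 ≡ 2022 (mod 2099)
2022 ≡ 2022 (mod 2099); signature holds.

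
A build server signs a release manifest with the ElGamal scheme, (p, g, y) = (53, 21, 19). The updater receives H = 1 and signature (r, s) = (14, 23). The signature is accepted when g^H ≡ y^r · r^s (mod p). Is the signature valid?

Left side g^H mod p:
21^1 mod 53 = 21
Right side y^r · r^s mod p:
Squares mod 53: 19^1≡19, 19^2≡43, 19^4≡47, 19^8≡36
14 = 8 + 4 + 2, so 19^14 ≡ 36·47·43 ≡ 40 (mod 53)
Squares mod 53: 14^1≡14, 14^2≡37, 14^4≡44, 14^8≡28, 14^16≡42
23 = 16 + 4 + 2 + 1, so 14^23 ≡ 42·44·37·14 ≡ 31 (mod 53)
40·31 = 1240 ≡ 21 (mod 53)
21 ≡ 21 (mod 53), so the signature is genuine.

valid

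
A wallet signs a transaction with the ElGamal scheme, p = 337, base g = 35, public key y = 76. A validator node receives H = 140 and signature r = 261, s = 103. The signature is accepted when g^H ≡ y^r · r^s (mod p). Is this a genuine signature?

Left side g^H mod p:
35^2 = 1225 ≡ 214
35^4 ≡ 214^2 = 45796 ≡ 301
35^8 ≡ 301^2 = 90601 ≡ 285
35^16 ≡ 285^2 = 81225 ≡ 8
35^32 ≡ 8^2 = 64
35^64 ≡ 64^2 = 4096 ≡ 52
35^128 ≡ 52^2 = 2704 ≡ 8
140 = 128 + 8 + 4, so 35^140 ≡ 8·285·301 ≡ 148 (mod 337)
Right side y^r · r^s mod p:
76^2 = 5776 ≡ 47
76^4 ≡ 47^2 = 2209 ≡ 187
76^8 ≡ 187^2 = 34969 ≡ 258
76^16 ≡ 258^2 = 66564 ≡ 175
76^32 ≡ 175^2 = 30625 ≡ 295
76^64 ≡ 295^2 = 87025 ≡ 79
76^128 ≡ 79^2 = 6241 ≡ 175
76^256 ≡ 175^2 = 30625 ≡ 295
261 = 256 + 4 + 1, so 76^261 ≡ 295·187·76 ≡ 260 (mod 337)
261^2 = 68121 ≡ 47
261^4 ≡ 47^2 = 2209 ≡ 187
261^8 ≡ 187^2 = 34969 ≡ 258
261^16 ≡ 258^2 = 66564 ≡ 175
261^32 ≡ 175^2 = 30625 ≡ 295
261^64 ≡ 295^2 = 87025 ≡ 79
103 = 64 + 32 + 4 + 2 + 1, so 261^103 ≡ 79·295·187·47·261 ≡ 125 (mod 337)
260·125 = 32500 ≡ 148 (mod 337)
148 ≡ 148 (mod 337), so the signature is genuine.

genuine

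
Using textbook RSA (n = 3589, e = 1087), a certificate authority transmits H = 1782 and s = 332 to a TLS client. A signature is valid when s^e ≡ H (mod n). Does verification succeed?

s^2 ≡ 332^2 = 110224 ≡ 2554
s^4 ≡ 2554^2 = 6522916 ≡ 1703
s^8 ≡ 1703^2 = 2900209 ≡ 297
s^16 ≡ 297^2 = 88209 ≡ 2073
s^32 ≡ 2073^2 = 4297329 ≡ 1296
s^64 ≡ 1296^2 = 1679616 ≡ 3553
s^128 ≡ 3553^2 = 12623809 ≡ 1296
s^256 ≡ 1296^2 = 1679616 ≡ 3553
s^512 ≡ 3553^2 = 12623809 ≡ 1296
s^1024 ≡ 1296^2 = 1679616 ≡ 3553
1087 = 1024 + 32 + 16 + 8 + 4 + 2 + 1, so s^1087 ≡ 3553·1296·2073·297·1703·2554·332 ≡ 739 (mod 3589)
The recovered value 739 does not match the digest 1782.

fails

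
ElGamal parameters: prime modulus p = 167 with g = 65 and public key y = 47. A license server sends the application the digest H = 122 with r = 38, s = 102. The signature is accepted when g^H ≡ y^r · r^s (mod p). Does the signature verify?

verifies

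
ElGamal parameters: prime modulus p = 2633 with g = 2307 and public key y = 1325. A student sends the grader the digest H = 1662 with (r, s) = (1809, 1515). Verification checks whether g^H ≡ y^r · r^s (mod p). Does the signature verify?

does not verify

Left side g^H mod p:
2307^2 = 5322249 ≡ 956
2307^4 ≡ 956^2 = 913936 ≡ 285
2307^8 ≡ 285^2 = 81225 ≡ 2235
2307^16 ≡ 2235^2 = 4995225 ≡ 424
2307^32 ≡ 424^2 = 179776 ≡ 732
2307^64 ≡ 732^2 = 535824 ≡ 1325
2307^128 ≡ 1325^2 = 1755625 ≡ 2047
2307^256 ≡ 2047^2 = 4190209 ≡ 1106
2307^512 ≡ 1106^2 = 1223236 ≡ 1524
2307^1024 ≡ 1524^2 = 2322576 ≡ 270
1662 = 1024 + 512 + 64 + 32 + 16 + 8 + 4 + 2, so 2307^1662 ≡ 270·1524·1325·732·424·2235·285·956 ≡ 1325 (mod 2633)
Right side y^r · r^s mod p:
1325^2 = 1755625 ≡ 2047
1325^4 ≡ 2047^2 = 4190209 ≡ 1106
1325^8 ≡ 1106^2 = 1223236 ≡ 1524
1325^16 ≡ 1524^2 = 2322576 ≡ 270
1325^32 ≡ 270^2 = 72900 ≡ 1809
1325^64 ≡ 1809^2 = 3272481 ≡ 2295
1325^128 ≡ 2295^2 = 5267025 ≡ 1025
1325^256 ≡ 1025^2 = 1050625 ≡ 58
1325^512 ≡ 58^2 = 3364 ≡ 731
1325^1024 ≡ 731^2 = 534361 ≡ 2495
1809 = 1024 + 512 + 256 + 16 + 1, so 1325^1809 ≡ 2495·731·58·270·1325 ≡ 241 (mod 2633)
1809^2 = 3272481 ≡ 2295
1809^4 ≡ 2295^2 = 5267025 ≡ 1025
1809^8 ≡ 1025^2 = 1050625 ≡ 58
1809^16 ≡ 58^2 = 3364 ≡ 731
1809^32 ≡ 731^2 = 534361 ≡ 2495
1809^64 ≡ 2495^2 = 6225025 ≡ 613
1809^128 ≡ 613^2 = 375769 ≡ 1883
1809^256 ≡ 1883^2 = 3545689 ≡ 1671
1809^512 ≡ 1671^2 = 2792241 ≡ 1261
1809^1024 ≡ 1261^2 = 1590121 ≡ 2422
1515 = 1024 + 256 + 128 + 64 + 32 + 8 + 2 + 1, so 1809^1515 ≡ 2422·1671·1883·613·2495·58·2295·1809 ≡ 241 (mod 2633)
241·241 = 58081 ≡ 155 (mod 2633)
1325 ≠ 155, so verification fails.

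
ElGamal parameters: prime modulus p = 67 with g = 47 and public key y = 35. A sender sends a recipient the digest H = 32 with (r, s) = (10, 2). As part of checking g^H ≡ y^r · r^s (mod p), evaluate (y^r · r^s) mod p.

Squares mod 67: 35^1≡35, 35^2≡19, 35^4≡26, 35^8≡6
10 = 8 + 2, so 35^10 ≡ 6·19 ≡ 47 (mod 67)
Squares mod 67: 10^1≡10, 10^2≡33
10^2 ≡ 33 (mod 67)
y^r · r^s ≡ 47·33 = 1551 ≡ 10 (mod 67)

10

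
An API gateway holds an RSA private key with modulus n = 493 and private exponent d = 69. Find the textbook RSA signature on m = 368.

m^69 mod 493 = 248

248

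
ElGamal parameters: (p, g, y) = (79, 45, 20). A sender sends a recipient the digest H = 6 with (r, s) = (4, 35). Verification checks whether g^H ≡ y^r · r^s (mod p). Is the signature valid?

Left side g^H mod p:
45^2 = 2025 ≡ 50
45^4 ≡ 50^2 = 2500 ≡ 51
6 = 4 + 2, so 45^6 ≡ 51·50 ≡ 22 (mod 79)
Right side y^r · r^s mod p:
20^2 = 400 ≡ 5
20^4 ≡ 5^2 = 25
4^2 = 16
4^4 ≡ 16^2 = 256 ≡ 19
4^8 ≡ 19^2 = 361 ≡ 45
4^16 ≡ 45^2 = 2025 ≡ 50
4^32 ≡ 50^2 = 2500 ≡ 51
35 = 32 + 2 + 1, so 4^35 ≡ 51·16·4 ≡ 25 (mod 79)
25·25 = 625 ≡ 72 (mod 79)
22 ≠ 72, so verification fails.

invalid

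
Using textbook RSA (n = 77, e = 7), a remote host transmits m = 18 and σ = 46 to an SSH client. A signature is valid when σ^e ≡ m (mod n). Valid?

σ^2 ≡ 46^2 = 2116 ≡ 37
σ^4 ≡ 37^2 = 1369 ≡ 60
7 = 4 + 2 + 1, so σ^7 ≡ 60·37·46 ≡ 18 (mod 77)
Since 18 equals the digest 18, verification succeeds.

yes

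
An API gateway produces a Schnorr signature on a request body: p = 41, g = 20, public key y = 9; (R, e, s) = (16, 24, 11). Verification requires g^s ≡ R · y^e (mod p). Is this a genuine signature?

forged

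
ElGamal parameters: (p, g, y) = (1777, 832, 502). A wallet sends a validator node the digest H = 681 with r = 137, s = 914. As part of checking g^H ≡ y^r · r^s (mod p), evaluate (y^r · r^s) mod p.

367

Squares mod 1777: 502^1≡502, 502^2≡1447, 502^4≡503, 502^8≡675, 502^16≡713, 502^32≡147, 502^64≡285, 502^128≡1260
137 = 128 + 8 + 1, so 502^137 ≡ 1260·675·502 ≡ 95 (mod 1777)
Squares mod 1777: 137^1≡137, 137^2≡999, 137^4≡1104, 137^8≡1571, 137^16≡1565, 137^32≡519, 137^64≡1034, 137^128≡1179, 137^256≡427, 137^512≡1075
914 = 512 + 256 + 128 + 16 + 2, so 137^914 ≡ 1075·427·1179·1565·999 ≡ 1201 (mod 1777)
y^r · r^s ≡ 95·1201 = 114095 ≡ 367 (mod 1777)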